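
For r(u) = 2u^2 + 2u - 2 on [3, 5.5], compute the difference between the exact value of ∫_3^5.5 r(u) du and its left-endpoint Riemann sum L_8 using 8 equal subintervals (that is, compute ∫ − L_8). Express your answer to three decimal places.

Exact integral: ∫_3^5.5 r(u) du ≈ 109.16667.
L_8 ≈ 101.82617.
Error ≈ 109.16667 − 101.82617 ≈ 7.340.

7.340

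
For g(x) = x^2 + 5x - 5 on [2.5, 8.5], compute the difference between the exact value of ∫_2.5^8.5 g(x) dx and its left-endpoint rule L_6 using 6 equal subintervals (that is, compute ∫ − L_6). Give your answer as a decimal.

Exact integral: ∫_2.5^8.5 g(x) dx = 334.5.
L_6 = 287.5.
Error = 334.5 − 287.5 = 47.

47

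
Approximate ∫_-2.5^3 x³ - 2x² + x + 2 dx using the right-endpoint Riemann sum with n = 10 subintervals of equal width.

Δx = (3 − (-2.5))/10 = 0.55.
Right endpoints: -1.95, -1.4, -0.85, -0.3, 0.25, 0.8, 1.35, 1.9, 2.45, 3.
f(-1.95) = -14.969875, f(-1.4) = -6.064, f(-0.85) = -0.909125, f(-0.3) = 1.493, f(0.25) = 2.140625, f(0.8) = 2.032, f(1.35) = 2.165375, f(1.9) = 3.539, f(2.45) = 7.151125, f(3) = 14.
Sum = Δx · [f(-1.95) + f(-1.4) + f(-0.85) + ...].
Sum = 5.81796875.

5.81796875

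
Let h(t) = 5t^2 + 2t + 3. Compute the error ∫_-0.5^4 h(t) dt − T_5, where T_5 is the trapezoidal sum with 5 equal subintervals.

Exact integral: ∫_-0.5^4 h(t) dt = 136.125.
T_5 = 139.1625.
Error = 136.125 − 139.1625 = -3.0375.

-3.0375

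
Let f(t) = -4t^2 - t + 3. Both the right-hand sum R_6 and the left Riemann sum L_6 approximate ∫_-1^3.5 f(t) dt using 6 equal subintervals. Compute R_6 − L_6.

-37.125

R_6 = -70.875.
L_6 = -33.75.
R_6 − L_6 = -37.125.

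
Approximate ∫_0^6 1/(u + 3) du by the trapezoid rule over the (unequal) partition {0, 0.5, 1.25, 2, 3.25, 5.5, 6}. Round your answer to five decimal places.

1.10792

Subinterval widths: 0.5, 0.75, 0.75, 1.25, 2.25, 0.5.
f(0) = 1/3, f(0.5) = 2/7, f(1.25) = 4/17, f(2) = 0.2, f(3.25) = 0.16, f(5.5) = 2/17, f(6) = 1/9.
On each subinterval the trapezoid contributes (Δu_i/2)·[f(u_{i-1}) + f(u_i)].
Sum ≈ 1.10792.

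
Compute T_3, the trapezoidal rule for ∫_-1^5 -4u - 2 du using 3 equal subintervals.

-60

Δu = (5 − (-1))/3 = 2.
f(-1) = 2, f(1) = -6, f(3) = -14, f(5) = -22.
T_3 = (Δu/2)·[f(u_0) + 2f(u_1) + 2f(u_2) + f(u_3)].
Sum = -60.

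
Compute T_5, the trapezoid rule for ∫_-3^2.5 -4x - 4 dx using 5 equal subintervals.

Δx = (2.5 − (-3))/5 = 1.1.
f(-3) = 8, f(-1.9) = 3.6, f(-0.8) = -0.8, f(0.3) = -5.2, f(1.4) = -9.6, f(2.5) = -14.
T_5 = (Δx/2)·[f(x_0) + 2f(x_1) + ... + 2f(x_{4}) + f(x_5)].
Sum = -16.5.

-16.5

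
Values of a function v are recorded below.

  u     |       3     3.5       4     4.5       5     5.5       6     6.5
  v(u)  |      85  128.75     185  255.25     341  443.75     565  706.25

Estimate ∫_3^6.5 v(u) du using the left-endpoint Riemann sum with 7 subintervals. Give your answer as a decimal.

1001.875

Δu = 0.5.
Sum = 0.5·[85 + 128.75 + 185 + 255.25 + 341 + 443.75 + 565] = 1001.875.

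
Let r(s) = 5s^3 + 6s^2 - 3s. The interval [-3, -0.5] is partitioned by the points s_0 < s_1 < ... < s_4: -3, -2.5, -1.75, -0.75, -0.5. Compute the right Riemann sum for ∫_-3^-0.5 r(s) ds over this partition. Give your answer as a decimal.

Subinterval widths: 0.5, 0.75, 1, 0.25.
Right endpoints: -2.5, -1.75, -0.75, -0.5.
r(-2.5) = -33.125, r(-1.75) = -3.171875, r(-0.75) = 3.515625, r(-0.5) = 2.375.
Sum = Σ Δs_i · r(s_i).
Sum = -14.83203125.

-14.83203125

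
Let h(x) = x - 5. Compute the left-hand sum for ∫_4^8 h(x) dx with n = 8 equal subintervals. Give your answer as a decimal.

Δx = (8 − 4)/8 = 0.5.
Left endpoints: 4, 4.5, 5, 5.5, 6, 6.5, 7, 7.5.
h(4) = -1, h(4.5) = -0.5, h(5) = 0, h(5.5) = 0.5, h(6) = 1, h(6.5) = 1.5, h(7) = 2, h(7.5) = 2.5.
Sum = Δx · [h(4) + h(4.5) + h(5) + ...].
Sum = 3.

3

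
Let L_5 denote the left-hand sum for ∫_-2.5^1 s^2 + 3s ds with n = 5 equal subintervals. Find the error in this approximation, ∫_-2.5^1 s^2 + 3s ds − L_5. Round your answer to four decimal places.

1.5517

Exact integral: ∫_-2.5^1 f(s) ds ≈ -2.333333.
L_5 = -3.885.
Error ≈ -2.333333 − (-3.885) ≈ 1.5517.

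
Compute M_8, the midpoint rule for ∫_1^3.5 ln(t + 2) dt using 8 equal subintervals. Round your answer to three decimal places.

3.581

Δt = (3.5 − 1)/8 = 0.3125.
Midpoints: 1.15625, 1.46875, 1.78125, 2.09375, 2.40625, 2.71875, 3.03125, 3.34375.
f(1.15625) ≈ 1.149, f(1.46875) ≈ 1.244, f(1.78125) ≈ 1.330, f(2.09375) ≈ 1.409, f(2.40625) ≈ 1.483, f(2.71875) ≈ 1.552, f(3.03125) ≈ 1.616, f(3.34375) ≈ 1.676.
Sum = Δt · [f(1.15625) + f(1.46875) + f(1.78125) + ...].
Sum ≈ 3.581.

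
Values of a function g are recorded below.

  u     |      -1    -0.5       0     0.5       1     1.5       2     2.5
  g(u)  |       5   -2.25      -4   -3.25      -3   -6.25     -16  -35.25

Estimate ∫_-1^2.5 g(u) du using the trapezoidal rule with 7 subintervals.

Δu = 0.5.
T_7 = (0.5/2)·[5 + 2·(-2.25) + 2·(-4) + 2·(-3.25) + 2·(-3) + 2·(-6.25) + 2·(-16) + (-35.25)] = -24.9375.

-24.9375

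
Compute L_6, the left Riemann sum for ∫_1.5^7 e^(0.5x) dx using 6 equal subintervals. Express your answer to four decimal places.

Δx = (7 − 1.5)/6 = 11/12.
Left endpoints: 1.5, 29/12, 10/3, 4.25, 31/6, 73/12.
f(1.5) ≈ 2.1170, f(29/12) ≈ 3.3479, f(10/3) ≈ 5.2945, f(4.25) ≈ 8.3729, f(31/6) ≈ 13.2412, f(73/12) ≈ 20.9401.
Sum = Δx · [f(1.5) + f(29/12) + f(10/3) + ...].
Sum ≈ 48.8708.

48.8708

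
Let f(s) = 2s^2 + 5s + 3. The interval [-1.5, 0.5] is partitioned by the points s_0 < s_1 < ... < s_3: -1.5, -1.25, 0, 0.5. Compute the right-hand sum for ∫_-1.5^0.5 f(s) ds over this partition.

6.71875

Subinterval widths: 0.25, 1.25, 0.5.
Right endpoints: -1.25, 0, 0.5.
f(-1.25) = -0.125, f(0) = 3, f(0.5) = 6.
Sum = Σ Δs_i · f(s_i).
Sum = 6.71875.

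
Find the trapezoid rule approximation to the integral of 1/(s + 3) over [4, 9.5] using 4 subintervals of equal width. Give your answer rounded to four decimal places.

0.5820

Δs = (9.5 − 4)/4 = 1.375.
f(4) = 1/7, f(5.375) = 8/67, f(6.75) = 4/39, f(8.125) = 8/89, f(9.5) = 0.08.
T_4 = (Δs/2)·[f(s_0) + 2f(s_1) + 2f(s_2) + 2f(s_3) + f(s_4)].
Sum ≈ 0.5820.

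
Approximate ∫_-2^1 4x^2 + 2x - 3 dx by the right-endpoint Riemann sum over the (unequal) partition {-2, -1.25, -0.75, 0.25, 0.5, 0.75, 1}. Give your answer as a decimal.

Subinterval widths: 0.75, 0.5, 1, 0.25, 0.25, 0.25.
Right endpoints: -1.25, -0.75, 0.25, 0.5, 0.75, 1.
f(-1.25) = 0.75, f(-0.75) = -2.25, f(0.25) = -2.25, f(0.5) = -1, f(0.75) = 0.75, f(1) = 3.
Sum = Σ Δx_i · f(x_i).
Sum = -2.125.

-2.125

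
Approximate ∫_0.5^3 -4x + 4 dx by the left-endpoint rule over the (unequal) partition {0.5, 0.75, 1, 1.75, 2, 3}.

Subinterval widths: 0.25, 0.25, 0.75, 0.25, 1.
Left endpoints: 0.5, 0.75, 1, 1.75, 2.
f(0.5) = 2, f(0.75) = 1, f(1) = 0, f(1.75) = -3, f(2) = -4.
Sum = Σ Δx_i · f(x_i).
Sum = -4.

-4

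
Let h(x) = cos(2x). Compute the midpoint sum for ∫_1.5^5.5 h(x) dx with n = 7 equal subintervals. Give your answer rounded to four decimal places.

-0.6028

Δx = (5.5 − 1.5)/7 = 4/7.
Midpoints: 25/14, 33/14, 41/14, 3.5, 57/14, 65/14, 73/14.
h(25/14) ≈ -0.9090, h(33/14) ≈ 0.0019, h(41/14) ≈ 0.9106, h(3.5) ≈ 0.7539, h(57/14) ≈ -0.2849, h(65/14) ≈ -0.9903, h(73/14) ≈ -0.5371.
Sum = Δx · [h(25/14) + h(33/14) + h(41/14) + ...].
Sum ≈ -0.6028.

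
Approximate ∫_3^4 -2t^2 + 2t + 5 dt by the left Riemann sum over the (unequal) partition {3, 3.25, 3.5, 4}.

Subinterval widths: 0.25, 0.25, 0.5.
Left endpoints: 3, 3.25, 3.5.
f(3) = -7, f(3.25) = -9.625, f(3.5) = -12.5.
Sum = Σ Δt_i · f(t_i).
Sum = -10.40625.

-10.40625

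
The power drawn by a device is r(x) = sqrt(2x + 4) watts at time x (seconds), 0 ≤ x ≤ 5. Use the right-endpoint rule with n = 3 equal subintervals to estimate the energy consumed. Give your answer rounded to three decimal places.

Δx = (5 − 0)/3 = 5/3.
Right endpoints: 5/3, 10/3, 5.
r(5/3) ≈ 2.708, r(10/3) ≈ 3.266, r(5) ≈ 3.742.
Sum = Δx · [r(5/3) + r(10/3) + r(5)].
Sum ≈ 16.193.

16.193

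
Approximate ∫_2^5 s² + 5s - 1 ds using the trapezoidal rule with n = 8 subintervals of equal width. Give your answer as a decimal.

Δs = (5 − 2)/8 = 0.375.
f(2) = 13, f(2.375) = 16.515625, f(2.75) = 20.3125, f(3.125) = 24.390625, f(3.5) = 28.75, f(3.875) = 33.390625, f(4.25) = 38.3125, f(4.625) = 43.515625, f(5) = 49.
T_8 = (Δs/2)·[f(s_0) + 2f(s_1) + ... + 2f(s_{7}) + f(s_8)].
Sum = 88.5703125.

88.5703125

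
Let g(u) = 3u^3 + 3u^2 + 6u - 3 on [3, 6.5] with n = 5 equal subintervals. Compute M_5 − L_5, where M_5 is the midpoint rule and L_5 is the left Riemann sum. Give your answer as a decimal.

M_5 = 1608.3834375.
L_5 = 1325.73.
M_5 − L_5 = 282.6534375.

282.6534375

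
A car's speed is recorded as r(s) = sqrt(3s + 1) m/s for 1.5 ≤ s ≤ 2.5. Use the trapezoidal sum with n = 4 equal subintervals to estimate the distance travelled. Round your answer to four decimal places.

Δs = (2.5 − 1.5)/4 = 0.25.
r(1.5) ≈ 2.3452, r(1.75) ≈ 2.5000, r(2) ≈ 2.6458, r(2.25) ≈ 2.7839, r(2.5) ≈ 2.9155.
T_4 = (Δs/2)·[r(s_0) + 2r(s_1) + 2r(s_2) + 2r(s_3) + r(s_4)].
Sum ≈ 2.6400.

2.6400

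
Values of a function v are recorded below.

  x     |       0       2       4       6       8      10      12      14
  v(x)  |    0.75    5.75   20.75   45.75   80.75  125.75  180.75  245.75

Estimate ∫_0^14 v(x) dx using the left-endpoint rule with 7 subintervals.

Δx = 2.
Sum = 2·[0.75 + 5.75 + 20.75 + 45.75 + 80.75 + 125.75 + 180.75] = 920.5.

920.5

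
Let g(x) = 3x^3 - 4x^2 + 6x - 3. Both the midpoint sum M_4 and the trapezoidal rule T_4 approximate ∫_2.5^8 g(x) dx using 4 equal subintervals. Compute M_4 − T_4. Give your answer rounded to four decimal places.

-112.4331

M_4 ≈ 2500.142090.
T_4 ≈ 2612.575195.
M_4 − T_4 ≈ -112.4331.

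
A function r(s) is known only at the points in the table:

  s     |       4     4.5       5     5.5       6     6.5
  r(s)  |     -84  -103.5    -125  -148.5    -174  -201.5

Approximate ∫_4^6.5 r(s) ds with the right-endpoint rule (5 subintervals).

Δs = 0.5.
Sum = 0.5·[(-103.5) + (-125) + (-148.5) + (-174) + (-201.5)] = -376.25.

-376.25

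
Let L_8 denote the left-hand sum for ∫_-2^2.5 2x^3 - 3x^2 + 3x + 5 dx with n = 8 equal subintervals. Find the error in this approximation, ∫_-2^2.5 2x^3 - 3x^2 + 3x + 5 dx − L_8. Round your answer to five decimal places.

15.54346

Exact integral: ∫_-2^2.5 f(x) dx = 13.78125.
L_8 ≈ -1.7622070.
Error ≈ 13.78125 − (-1.7622070) ≈ 15.54346.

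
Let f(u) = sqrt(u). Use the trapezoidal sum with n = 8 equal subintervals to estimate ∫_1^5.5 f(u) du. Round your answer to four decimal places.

Δu = (5.5 − 1)/8 = 0.5625.
f(1) ≈ 1.0000, f(1.5625) ≈ 1.2500, f(2.125) ≈ 1.4577, f(2.6875) ≈ 1.6394, f(3.25) ≈ 1.8028, f(3.8125) ≈ 1.9526, f(4.375) ≈ 2.0917, f(4.9375) ≈ 2.2220, f(5.5) ≈ 2.3452.
T_8 = (Δu/2)·[f(u_0) + 2f(u_1) + ... + 2f(u_{7}) + f(u_8)].
Sum ≈ 7.9249.

7.9249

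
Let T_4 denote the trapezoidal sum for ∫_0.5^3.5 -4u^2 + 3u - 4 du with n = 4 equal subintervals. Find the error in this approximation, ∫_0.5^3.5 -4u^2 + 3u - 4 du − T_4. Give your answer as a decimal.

1.125

Exact integral: ∫_0.5^3.5 f(u) du = -51.
T_4 = -52.125.
Error = -51 − (-52.125) = 1.125.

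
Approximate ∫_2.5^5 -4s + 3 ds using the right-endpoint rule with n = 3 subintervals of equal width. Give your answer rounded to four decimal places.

-34.1667

Δs = (5 − 2.5)/3 = 5/6.
Right endpoints: 10/3, 25/6, 5.
f(10/3) = -31/3, f(25/6) = -41/3, f(5) = -17.
Sum = Δs · [f(10/3) + f(25/6) + f(5)].
Sum ≈ -34.1667.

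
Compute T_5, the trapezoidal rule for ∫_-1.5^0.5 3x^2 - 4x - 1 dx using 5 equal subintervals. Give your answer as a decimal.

5.66

Δx = (0.5 − (-1.5))/5 = 0.4.
f(-1.5) = 11.75, f(-1.1) = 7.03, f(-0.7) = 3.27, f(-0.3) = 0.47, f(0.1) = -1.37, f(0.5) = -2.25.
T_5 = (Δx/2)·[f(x_0) + 2f(x_1) + ... + 2f(x_{4}) + f(x_5)].
Sum = 5.66.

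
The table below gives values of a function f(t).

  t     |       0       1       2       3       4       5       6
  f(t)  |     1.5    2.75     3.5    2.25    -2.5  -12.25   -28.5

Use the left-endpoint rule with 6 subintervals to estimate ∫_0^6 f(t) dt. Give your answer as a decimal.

Δt = 1.
Sum = 1·[1.5 + 2.75 + 3.5 + 2.25 + (-2.5) + (-12.25)] = -4.75.

-4.75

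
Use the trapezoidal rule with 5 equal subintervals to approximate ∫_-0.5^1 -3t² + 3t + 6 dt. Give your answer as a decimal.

Δt = (1 − (-0.5))/5 = 0.3.
f(-0.5) = 3.75, f(-0.2) = 5.28, f(0.1) = 6.27, f(0.4) = 6.72, f(0.7) = 6.63, f(1) = 6.
T_5 = (Δt/2)·[f(t_0) + 2f(t_1) + ... + 2f(t_{4}) + f(t_5)].
Sum = 8.9325.

8.9325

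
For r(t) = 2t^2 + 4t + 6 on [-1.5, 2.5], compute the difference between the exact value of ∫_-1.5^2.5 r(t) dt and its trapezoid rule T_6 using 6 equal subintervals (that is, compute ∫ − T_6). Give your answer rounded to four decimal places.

Exact integral: ∫_-1.5^2.5 r(t) dt ≈ 44.666667.
T_6 ≈ 45.259259.
Error ≈ 44.666667 − 45.259259 ≈ -0.5926.

-0.5926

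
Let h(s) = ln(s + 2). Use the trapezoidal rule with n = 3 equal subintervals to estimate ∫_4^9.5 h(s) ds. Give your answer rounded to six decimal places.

Δs = (9.5 − 4)/3 = 11/6.
h(4) ≈ 1.791759, h(35/6) ≈ 2.058388, h(23/3) ≈ 2.268684, h(9.5) ≈ 2.442347.
T_3 = (Δs/2)·[h(s_0) + 2h(s_1) + 2h(s_2) + h(s_3)].
Sum ≈ 11.814229.

11.814229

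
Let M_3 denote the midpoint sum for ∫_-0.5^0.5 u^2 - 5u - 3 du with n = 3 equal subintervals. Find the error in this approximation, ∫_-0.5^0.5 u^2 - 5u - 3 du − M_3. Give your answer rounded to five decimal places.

0.00926

Exact integral: ∫_-0.5^0.5 f(u) du ≈ -2.9166667.
M_3 ≈ -2.9259259.
Error ≈ -2.9166667 − (-2.9259259) ≈ 0.00926.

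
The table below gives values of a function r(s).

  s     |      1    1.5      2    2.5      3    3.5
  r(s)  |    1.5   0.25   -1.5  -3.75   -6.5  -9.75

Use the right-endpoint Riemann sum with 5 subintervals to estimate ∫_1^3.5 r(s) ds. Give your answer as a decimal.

-10.625

Δs = 0.5.
Sum = 0.5·[0.25 + (-1.5) + (-3.75) + (-6.5) + (-9.75)] = -10.625.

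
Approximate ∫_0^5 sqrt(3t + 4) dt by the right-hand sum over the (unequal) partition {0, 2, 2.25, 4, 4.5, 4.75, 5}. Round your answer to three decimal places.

Subinterval widths: 2, 0.25, 1.75, 0.5, 0.25, 0.25.
Right endpoints: 2, 2.25, 4, 4.5, 4.75, 5.
f(2) ≈ 3.162, f(2.25) ≈ 3.279, f(4) ≈ 4.000, f(4.5) ≈ 4.183, f(4.75) ≈ 4.272, f(5) ≈ 4.359.
Sum = Σ Δt_i · f(t_i).
Sum ≈ 18.394.

18.394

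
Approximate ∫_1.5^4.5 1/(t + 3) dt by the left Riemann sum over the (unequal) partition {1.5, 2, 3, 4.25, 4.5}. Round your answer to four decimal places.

Subinterval widths: 0.5, 1, 1.25, 0.25.
Left endpoints: 1.5, 2, 3, 4.25.
f(1.5) = 2/9, f(2) = 0.2, f(3) = 1/6, f(4.25) = 4/29.
Sum = Σ Δt_i · f(t_i).
Sum ≈ 0.5539.

0.5539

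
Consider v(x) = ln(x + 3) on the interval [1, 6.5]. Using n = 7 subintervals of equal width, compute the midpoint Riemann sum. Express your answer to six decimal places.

10.345804

Δx = (6.5 − 1)/7 = 11/14.
Midpoints: 39/28, 61/28, 83/28, 3.75, 127/28, 149/28, 171/28.
v(39/28) ≈ 1.479980, v(61/28) ≈ 1.644529, v(83/28) ≈ 1.785789, v(3.75) ≈ 1.909543, v(127/28) ≈ 2.019654, v(149/28) ≈ 2.118834, v(171/28) ≈ 2.209059.
Sum = Δx · [v(39/28) + v(61/28) + v(83/28) + ...].
Sum ≈ 10.345804.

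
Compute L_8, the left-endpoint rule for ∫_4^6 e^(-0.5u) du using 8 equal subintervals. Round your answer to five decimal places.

Δu = (6 − 4)/8 = 0.25.
Left endpoints: 4, 4.25, 4.5, 4.75, 5, 5.25, 5.5, 5.75.
f(4) ≈ 0.13534, f(4.25) ≈ 0.11943, f(4.5) ≈ 0.10540, f(4.75) ≈ 0.09301, f(5) ≈ 0.08208, f(5.25) ≈ 0.07244, f(5.5) ≈ 0.06393, f(5.75) ≈ 0.05642.
Sum = Δu · [f(4) + f(4.25) + f(4.5) + ...].
Sum ≈ 0.18201.

0.18201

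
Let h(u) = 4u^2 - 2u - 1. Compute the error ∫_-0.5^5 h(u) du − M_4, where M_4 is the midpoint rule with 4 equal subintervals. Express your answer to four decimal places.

Exact integral: ∫_-0.5^5 h(u) du ≈ 136.583333.
M_4 = 133.1171875.
Error ≈ 136.583333 − 133.1171875 ≈ 3.4661.

3.4661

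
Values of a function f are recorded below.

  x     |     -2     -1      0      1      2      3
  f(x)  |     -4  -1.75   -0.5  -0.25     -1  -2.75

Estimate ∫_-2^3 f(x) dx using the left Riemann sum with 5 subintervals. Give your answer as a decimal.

-7.5

Δx = 1.
Sum = 1·[(-4) + (-1.75) + (-0.5) + (-0.25) + (-1)] = -7.5.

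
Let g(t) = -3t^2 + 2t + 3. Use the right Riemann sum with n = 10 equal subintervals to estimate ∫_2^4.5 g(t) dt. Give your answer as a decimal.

Δt = (4.5 − 2)/10 = 0.25.
Right endpoints: 2.25, 2.5, 2.75, 3, 3.25, 3.5, 3.75, 4, 4.25, 4.5.
g(2.25) = -7.6875, g(2.5) = -10.75, g(2.75) = -14.1875, g(3) = -18, g(3.25) = -22.1875, g(3.5) = -26.75, g(3.75) = -31.6875, g(4) = -37, g(4.25) = -42.6875, g(4.5) = -48.75.
Sum = Δt · [g(2.25) + g(2.5) + g(2.75) + ...].
Sum = -64.921875.

-64.921875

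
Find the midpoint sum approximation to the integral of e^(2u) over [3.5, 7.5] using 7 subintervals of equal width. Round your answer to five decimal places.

Δu = (7.5 − 3.5)/7 = 4/7.
Midpoints: 53/14, 61/14, 69/14, 5.5, 85/14, 93/14, 101/14.
f(53/14) ≈ 1941.91246, f(61/14) ≈ 6089.28358, f(69/14) ≈ 19094.25641, f(5.5) ≈ 59874.14172, f(85/14) ≈ 187748.23013, f(93/14) ≈ 588724.89706, f(101/14) ≈ 1846073.35139.
Sum = Δu · [f(53/14) + f(61/14) + f(69/14) + ...].
Sum ≈ 1548312.04157.

1548312.04157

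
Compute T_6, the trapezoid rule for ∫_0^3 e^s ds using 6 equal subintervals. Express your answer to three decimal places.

Δs = (3 − 0)/6 = 0.5.
f(0) ≈ 1.000, f(0.5) ≈ 1.649, f(1) ≈ 2.718, f(1.5) ≈ 4.482, f(2) ≈ 7.389, f(2.5) ≈ 12.182, f(3) ≈ 20.086.
T_6 = (Δs/2)·[f(s_0) + 2f(s_1) + ... + 2f(s_{5}) + f(s_6)].
Sum ≈ 19.482.

19.482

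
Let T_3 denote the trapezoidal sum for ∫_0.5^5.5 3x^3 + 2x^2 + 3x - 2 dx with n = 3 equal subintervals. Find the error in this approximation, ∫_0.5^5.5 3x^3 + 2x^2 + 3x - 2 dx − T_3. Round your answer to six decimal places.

-67.129630

Exact integral: ∫_0.5^5.5 f(x) dx ≈ 832.08333333.
T_3 ≈ 899.21296296.
Error ≈ 832.08333333 − 899.21296296 ≈ -67.129630.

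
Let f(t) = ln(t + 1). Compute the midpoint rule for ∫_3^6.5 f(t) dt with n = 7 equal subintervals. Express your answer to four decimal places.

6.0678

Δt = (6.5 − 3)/7 = 0.5.
Midpoints: 3.25, 3.75, 4.25, 4.75, 5.25, 5.75, 6.25.
f(3.25) ≈ 1.4469, f(3.75) ≈ 1.5581, f(4.25) ≈ 1.6582, f(4.75) ≈ 1.7492, f(5.25) ≈ 1.8326, f(5.75) ≈ 1.9095, f(6.25) ≈ 1.9810.
Sum = Δt · [f(3.25) + f(3.75) + f(4.25) + ...].
Sum ≈ 6.0678.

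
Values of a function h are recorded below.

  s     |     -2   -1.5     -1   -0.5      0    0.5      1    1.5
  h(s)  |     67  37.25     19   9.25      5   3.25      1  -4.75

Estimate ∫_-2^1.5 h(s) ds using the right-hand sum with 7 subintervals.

35

Δs = 0.5.
Sum = 0.5·[37.25 + 19 + 9.25 + 5 + 3.25 + 1 + (-4.75)] = 35.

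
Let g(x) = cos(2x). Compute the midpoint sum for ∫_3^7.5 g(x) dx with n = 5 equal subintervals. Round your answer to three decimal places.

0.534

Δx = (7.5 − 3)/5 = 0.9.
Midpoints: 3.45, 4.35, 5.25, 6.15, 7.05.
g(3.45) ≈ 0.816, g(4.35) ≈ -0.749, g(5.25) ≈ -0.476, g(6.15) ≈ 0.965, g(7.05) ≈ 0.037.
Sum = Δx · [g(3.45) + g(4.35) + g(5.25) + g(6.15) + g(7.05)].
Sum ≈ 0.534.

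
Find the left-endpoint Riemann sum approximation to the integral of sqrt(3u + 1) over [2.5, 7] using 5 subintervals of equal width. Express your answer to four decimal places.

Δu = (7 − 2.5)/5 = 0.9.
Left endpoints: 2.5, 3.4, 4.3, 5.2, 6.1.
f(2.5) ≈ 2.9155, f(3.4) ≈ 3.3466, f(4.3) ≈ 3.7283, f(5.2) ≈ 4.0743, f(6.1) ≈ 4.3932.
Sum = Δu · [f(2.5) + f(3.4) + f(4.3) + f(5.2) + f(6.1)].
Sum ≈ 16.6121.

16.6121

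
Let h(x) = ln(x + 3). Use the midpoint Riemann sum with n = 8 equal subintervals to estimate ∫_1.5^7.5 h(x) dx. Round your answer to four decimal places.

Δx = (7.5 − 1.5)/8 = 0.75.
Midpoints: 1.875, 2.625, 3.375, 4.125, 4.875, 5.625, 6.375, 7.125.
h(1.875) ≈ 1.5841, h(2.625) ≈ 1.7272, h(3.375) ≈ 1.8524, h(4.125) ≈ 1.9636, h(4.875) ≈ 2.0637, h(5.625) ≈ 2.1547, h(6.375) ≈ 2.2380, h(7.125) ≈ 2.3150.
Sum = Δx · [h(1.875) + h(2.625) + h(3.375) + ...].
Sum ≈ 11.9241.

11.9241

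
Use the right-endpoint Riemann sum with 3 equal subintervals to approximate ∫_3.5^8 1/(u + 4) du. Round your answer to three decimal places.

Δu = (8 − 3.5)/3 = 1.5.
Right endpoints: 5, 6.5, 8.
f(5) = 1/9, f(6.5) = 2/21, f(8) = 1/12.
Sum = Δu · [f(5) + f(6.5) + f(8)].
Sum ≈ 0.435.

0.435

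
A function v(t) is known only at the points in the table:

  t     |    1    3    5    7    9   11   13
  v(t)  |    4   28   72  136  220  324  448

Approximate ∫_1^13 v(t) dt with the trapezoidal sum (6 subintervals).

2012

Δt = 2.
T_6 = (2/2)·[4 + 2·28 + 2·72 + 2·136 + 2·220 + 2·324 + 448] = 2012.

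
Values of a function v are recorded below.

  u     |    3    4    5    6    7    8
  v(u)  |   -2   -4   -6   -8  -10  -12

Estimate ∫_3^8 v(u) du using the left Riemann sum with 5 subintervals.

Δu = 1.
Sum = 1·[(-2) + (-4) + (-6) + (-8) + (-10)] = -30.

-30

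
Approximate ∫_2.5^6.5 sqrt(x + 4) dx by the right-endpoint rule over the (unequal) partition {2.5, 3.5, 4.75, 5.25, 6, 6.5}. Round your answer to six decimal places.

Subinterval widths: 1, 1.25, 0.5, 0.75, 0.5.
Right endpoints: 3.5, 4.75, 5.25, 6, 6.5.
f(3.5) ≈ 2.738613, f(4.75) ≈ 2.958040, f(5.25) ≈ 3.041381, f(6) ≈ 3.162278, f(6.5) ≈ 3.240370.
Sum = Σ Δx_i · f(x_i).
Sum ≈ 11.948747.

11.948747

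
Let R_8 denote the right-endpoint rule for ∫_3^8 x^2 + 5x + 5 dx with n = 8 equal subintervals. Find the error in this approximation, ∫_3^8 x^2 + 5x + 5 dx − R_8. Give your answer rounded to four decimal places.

Exact integral: ∫_3^8 f(x) dx ≈ 324.166667.
R_8 = 349.4921875.
Error ≈ 324.166667 − 349.4921875 ≈ -25.3255.

-25.3255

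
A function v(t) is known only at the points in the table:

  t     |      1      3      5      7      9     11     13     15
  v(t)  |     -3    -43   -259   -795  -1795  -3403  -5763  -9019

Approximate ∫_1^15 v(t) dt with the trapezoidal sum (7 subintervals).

Δt = 2.
T_7 = (2/2)·[(-3) + 2·(-43) + 2·(-259) + 2·(-795) + 2·(-1795) + 2·(-3403) + 2·(-5763) + (-9019)] = -33138.

-33138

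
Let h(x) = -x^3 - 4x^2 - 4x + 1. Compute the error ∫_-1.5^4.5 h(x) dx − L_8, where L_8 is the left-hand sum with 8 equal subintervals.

-66.65625

Exact integral: ∫_-1.5^4.5 h(x) dx = -257.25.
L_8 = -190.59375.
Error = -257.25 − (-190.59375) = -66.65625.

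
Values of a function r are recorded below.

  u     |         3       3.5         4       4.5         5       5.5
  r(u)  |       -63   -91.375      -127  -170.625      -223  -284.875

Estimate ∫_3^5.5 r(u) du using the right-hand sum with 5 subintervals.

-448.4375

Δu = 0.5.
Sum = 0.5·[(-91.375) + (-127) + (-170.625) + (-223) + (-284.875)] = -448.4375.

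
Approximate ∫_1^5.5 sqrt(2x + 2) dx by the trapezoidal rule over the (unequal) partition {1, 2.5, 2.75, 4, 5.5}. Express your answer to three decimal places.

12.921

Subinterval widths: 1.5, 0.25, 1.25, 1.5.
f(1) ≈ 2.000, f(2.5) ≈ 2.646, f(2.75) ≈ 2.739, f(4) ≈ 3.162, f(5.5) ≈ 3.606.
On each subinterval the trapezoid contributes (Δx_i/2)·[f(x_{i-1}) + f(x_i)].
Sum ≈ 12.921.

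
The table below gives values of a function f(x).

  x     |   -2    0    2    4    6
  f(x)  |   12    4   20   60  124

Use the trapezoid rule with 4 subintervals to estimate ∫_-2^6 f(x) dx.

Δx = 2.
T_4 = (2/2)·[12 + 2·4 + 2·20 + 2·60 + 124] = 304.

304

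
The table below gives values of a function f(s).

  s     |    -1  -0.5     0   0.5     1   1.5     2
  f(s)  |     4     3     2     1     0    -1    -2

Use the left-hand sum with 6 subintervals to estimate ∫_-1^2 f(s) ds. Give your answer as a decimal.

Δs = 0.5.
Sum = 0.5·[4 + 3 + 2 + 1 + 0 + (-1)] = 4.5.

4.5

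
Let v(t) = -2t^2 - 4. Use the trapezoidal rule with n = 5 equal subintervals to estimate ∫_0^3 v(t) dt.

-30.36

Δt = (3 − 0)/5 = 0.6.
v(0) = -4, v(0.6) = -4.72, v(1.2) = -6.88, v(1.8) = -10.48, v(2.4) = -15.52, v(3) = -22.
T_5 = (Δt/2)·[v(t_0) + 2v(t_1) + ... + 2v(t_{4}) + v(t_5)].
Sum = -30.36.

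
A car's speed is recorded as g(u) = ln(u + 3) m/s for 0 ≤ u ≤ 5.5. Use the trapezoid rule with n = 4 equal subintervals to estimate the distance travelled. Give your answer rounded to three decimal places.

9.361

Δu = (5.5 − 0)/4 = 1.375.
g(0) ≈ 1.099, g(1.375) ≈ 1.476, g(2.75) ≈ 1.749, g(4.125) ≈ 1.964, g(5.5) ≈ 2.140.
T_4 = (Δu/2)·[g(u_0) + 2g(u_1) + 2g(u_2) + 2g(u_3) + g(u_4)].
Sum ≈ 9.361.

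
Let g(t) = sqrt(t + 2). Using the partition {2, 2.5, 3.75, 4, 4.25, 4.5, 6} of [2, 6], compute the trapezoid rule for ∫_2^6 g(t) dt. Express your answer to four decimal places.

9.7441

Subinterval widths: 0.5, 1.25, 0.25, 0.25, 0.25, 1.5.
g(2) ≈ 2.0000, g(2.5) ≈ 2.1213, g(3.75) ≈ 2.3979, g(4) ≈ 2.4495, g(4.25) ≈ 2.5000, g(4.5) ≈ 2.5495, g(6) ≈ 2.8284.
On each subinterval the trapezoid contributes (Δt_i/2)·[g(t_{i-1}) + g(t_i)].
Sum ≈ 9.7441.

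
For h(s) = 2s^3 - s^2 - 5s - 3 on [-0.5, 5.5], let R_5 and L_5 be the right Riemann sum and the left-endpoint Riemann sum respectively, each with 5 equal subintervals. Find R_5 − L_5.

R_5 = 492.96.
L_5 = 165.36.
R_5 − L_5 = 327.6.

327.6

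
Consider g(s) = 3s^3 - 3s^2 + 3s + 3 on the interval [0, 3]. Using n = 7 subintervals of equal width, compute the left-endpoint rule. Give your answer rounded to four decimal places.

Δs = (3 − 0)/7 = 3/7.
Left endpoints: 0, 3/7, 6/7, 9/7, 12/7, 15/7, 18/7.
g(0) = 3, g(3/7) = 1362/343, g(6/7) = 1803/343, g(9/7) = 2838/343, g(12/7) = 4953/343, g(15/7) = 8634/343, g(18/7) = 14367/343.
Sum = Δs · [g(0) + g(3/7) + g(6/7) + ...].
Sum ≈ 43.7143.

43.7143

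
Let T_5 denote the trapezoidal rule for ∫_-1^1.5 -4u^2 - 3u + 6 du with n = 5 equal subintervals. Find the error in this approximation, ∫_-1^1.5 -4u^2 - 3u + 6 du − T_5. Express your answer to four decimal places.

0.4167

Exact integral: ∫_-1^1.5 f(u) du ≈ 7.291667.
T_5 = 6.875.
Error ≈ 7.291667 − 6.875 ≈ 0.4167.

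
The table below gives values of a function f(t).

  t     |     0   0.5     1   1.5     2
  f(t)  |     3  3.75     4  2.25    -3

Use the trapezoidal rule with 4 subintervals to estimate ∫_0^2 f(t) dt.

5

Δt = 0.5.
T_4 = (0.5/2)·[3 + 2·3.75 + 2·4 + 2·2.25 + (-3)] = 5.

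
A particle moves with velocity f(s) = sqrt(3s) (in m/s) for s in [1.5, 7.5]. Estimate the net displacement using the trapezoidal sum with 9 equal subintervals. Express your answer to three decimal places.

Δs = (7.5 − 1.5)/9 = 2/3.
f(1.5) ≈ 2.121, f(13/6) ≈ 2.550, f(17/6) ≈ 2.915, f(3.5) ≈ 3.240, f(25/6) ≈ 3.536, f(29/6) ≈ 3.808, f(5.5) ≈ 4.062, f(37/6) ≈ 4.301, f(41/6) ≈ 4.528, f(7.5) ≈ 4.743.
T_9 = (Δs/2)·[f(s_0) + 2f(s_1) + ... + 2f(s_{8}) + f(s_9)].
Sum ≈ 21.581.

21.581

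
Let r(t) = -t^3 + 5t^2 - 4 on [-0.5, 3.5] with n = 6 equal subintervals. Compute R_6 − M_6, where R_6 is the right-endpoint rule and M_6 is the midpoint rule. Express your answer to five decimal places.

R_6 ≈ 23.9814815.
M_6 ≈ 18.0925926.
R_6 − M_6 ≈ 5.88889.

5.88889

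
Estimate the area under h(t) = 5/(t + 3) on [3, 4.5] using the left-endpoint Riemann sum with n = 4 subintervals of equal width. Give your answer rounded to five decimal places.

Δt = (4.5 − 3)/4 = 0.375.
Left endpoints: 3, 3.375, 3.75, 4.125.
h(3) = 5/6, h(3.375) = 40/51, h(3.75) = 20/27, h(4.125) = 40/57.
Sum = Δt · [h(3) + h(3.375) + h(3.75) + h(4.125)].
Sum ≈ 1.14755.

1.14755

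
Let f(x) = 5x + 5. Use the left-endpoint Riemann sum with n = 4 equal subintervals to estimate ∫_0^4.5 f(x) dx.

60.46875

Δx = (4.5 − 0)/4 = 1.125.
Left endpoints: 0, 1.125, 2.25, 3.375.
f(0) = 5, f(1.125) = 10.625, f(2.25) = 16.25, f(3.375) = 21.875.
Sum = Δx · [f(0) + f(1.125) + f(2.25) + f(3.375)].
Sum = 60.46875.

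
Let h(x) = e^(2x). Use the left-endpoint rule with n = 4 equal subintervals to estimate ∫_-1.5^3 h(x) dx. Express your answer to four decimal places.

Δx = (3 − (-1.5))/4 = 1.125.
Left endpoints: -1.5, -0.375, 0.75, 1.875.
h(-1.5) ≈ 0.0498, h(-0.375) ≈ 0.4724, h(0.75) ≈ 4.4817, h(1.875) ≈ 42.5211.
Sum = Δx · [h(-1.5) + h(-0.375) + h(0.75) + h(1.875)].
Sum ≈ 53.4655.

53.4655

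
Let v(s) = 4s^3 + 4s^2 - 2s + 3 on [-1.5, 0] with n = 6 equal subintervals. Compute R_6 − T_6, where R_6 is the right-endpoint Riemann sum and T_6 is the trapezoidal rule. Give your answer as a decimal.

0.1875

R_6 = 6.296875.
T_6 = 6.109375.
R_6 − T_6 = 0.1875.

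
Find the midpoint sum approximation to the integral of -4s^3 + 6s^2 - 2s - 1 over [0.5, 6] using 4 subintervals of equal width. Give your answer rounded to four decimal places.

Δs = (6 − 0.5)/4 = 1.375.
Midpoints: 1.1875, 2.5625, 3.9375, 5.3125.
f(1.1875) = -1651/1024, f(2.5625) = -34849/1024, f(3.9375) = -163879/1024, f(5.3125) = -452629/1024.
Sum = Δs · [f(1.1875) + f(2.5625) + f(3.9375) + f(5.3125)].
Sum ≈ -876.8418.

-876.8418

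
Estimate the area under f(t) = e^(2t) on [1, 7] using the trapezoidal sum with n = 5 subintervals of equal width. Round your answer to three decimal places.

Δt = (7 − 1)/5 = 1.2.
f(1) ≈ 7.389, f(2.2) ≈ 81.451, f(3.4) ≈ 897.847, f(4.6) ≈ 9897.129, f(5.8) ≈ 109097.799, f(7) ≈ 1202604.284.
T_5 = (Δt/2)·[f(t_0) + 2f(t_1) + ... + 2f(t_{4}) + f(t_5)].
Sum ≈ 865536.076.

865536.076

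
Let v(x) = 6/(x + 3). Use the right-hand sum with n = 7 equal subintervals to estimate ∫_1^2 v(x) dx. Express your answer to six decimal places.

1.317662

Δx = (2 − 1)/7 = 1/7.
Right endpoints: 8/7, 9/7, 10/7, 11/7, 12/7, 13/7, 2.
v(8/7) = 42/29, v(9/7) = 1.4, v(10/7) = 42/31, v(11/7) = 1.3125, v(12/7) = 14/11, v(13/7) = 21/17, v(2) = 1.2.
Sum = Δx · [v(8/7) + v(9/7) + v(10/7) + ...].
Sum ≈ 1.317662.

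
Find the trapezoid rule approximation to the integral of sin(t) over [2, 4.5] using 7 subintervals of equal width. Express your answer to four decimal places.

Δt = (4.5 − 2)/7 = 5/14.
f(2) ≈ 0.9093, f(33/14) ≈ 0.7064, f(19/7) ≈ 0.4144, f(43/14) ≈ 0.0701, f(24/7) ≈ -0.2831, f(53/14) ≈ -0.6005, f(29/7) ≈ -0.8422, f(4.5) ≈ -0.9775.
T_7 = (Δt/2)·[f(t_0) + 2f(t_1) + ... + 2f(t_{6}) + f(t_7)].
Sum ≈ -0.2032.

-0.2032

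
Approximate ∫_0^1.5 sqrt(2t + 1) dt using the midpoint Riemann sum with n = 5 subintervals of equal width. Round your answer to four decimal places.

2.3352

Δt = (1.5 − 0)/5 = 0.3.
Midpoints: 0.15, 0.45, 0.75, 1.05, 1.35.
f(0.15) ≈ 1.1402, f(0.45) ≈ 1.3784, f(0.75) ≈ 1.5811, f(1.05) ≈ 1.7607, f(1.35) ≈ 1.9235.
Sum = Δt · [f(0.15) + f(0.45) + f(0.75) + f(1.05) + f(1.35)].
Sum ≈ 2.3352.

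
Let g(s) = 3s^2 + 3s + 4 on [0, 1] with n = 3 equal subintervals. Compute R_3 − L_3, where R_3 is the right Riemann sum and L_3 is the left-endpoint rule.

2

R_3 ≈ 7.5555556.
L_3 ≈ 5.5555556.
R_3 − L_3 = 2.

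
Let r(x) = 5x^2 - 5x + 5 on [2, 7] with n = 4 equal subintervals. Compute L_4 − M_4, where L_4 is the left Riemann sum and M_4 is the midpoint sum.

L_4 = 352.34375.
M_4 = 467.578125.
L_4 − M_4 = -115.234375.

-115.234375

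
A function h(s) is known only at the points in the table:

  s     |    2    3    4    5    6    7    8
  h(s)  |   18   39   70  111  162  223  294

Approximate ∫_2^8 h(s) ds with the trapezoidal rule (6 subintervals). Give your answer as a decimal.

761

Δs = 1.
T_6 = (1/2)·[18 + 2·39 + 2·70 + 2·111 + 2·162 + 2·223 + 294] = 761.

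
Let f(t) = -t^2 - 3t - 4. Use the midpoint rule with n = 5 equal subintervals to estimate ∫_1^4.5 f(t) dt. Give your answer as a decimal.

Δt = (4.5 − 1)/5 = 0.7.
Midpoints: 1.35, 2.05, 2.75, 3.45, 4.15.
f(1.35) = -9.8725, f(2.05) = -14.3525, f(2.75) = -19.8125, f(3.45) = -26.2525, f(4.15) = -33.6725.
Sum = Δt · [f(1.35) + f(2.05) + f(2.75) + f(3.45) + f(4.15)].
Sum = -72.77375.

-72.77375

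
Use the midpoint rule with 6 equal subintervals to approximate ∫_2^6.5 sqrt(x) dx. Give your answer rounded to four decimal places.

Δx = (6.5 − 2)/6 = 0.75.
Midpoints: 2.375, 3.125, 3.875, 4.625, 5.375, 6.125.
f(2.375) ≈ 1.5411, f(3.125) ≈ 1.7678, f(3.875) ≈ 1.9685, f(4.625) ≈ 2.1506, f(5.375) ≈ 2.3184, f(6.125) ≈ 2.4749.
Sum = Δx · [f(2.375) + f(3.125) + f(3.875) + ...].
Sum ≈ 9.1659.

9.1659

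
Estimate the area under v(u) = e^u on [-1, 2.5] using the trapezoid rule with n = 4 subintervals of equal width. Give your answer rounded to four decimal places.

Δu = (2.5 − (-1))/4 = 0.875.
v(-1) ≈ 0.3679, v(-0.125) ≈ 0.8825, v(0.75) ≈ 2.1170, v(1.625) ≈ 5.0784, v(2.5) ≈ 12.1825.
T_4 = (Δu/2)·[v(u_0) + 2v(u_1) + 2v(u_2) + 2v(u_3) + v(u_4)].
Sum ≈ 12.5590.

12.5590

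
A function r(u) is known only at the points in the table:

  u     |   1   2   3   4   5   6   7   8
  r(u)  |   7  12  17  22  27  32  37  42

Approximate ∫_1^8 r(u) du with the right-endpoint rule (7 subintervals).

Δu = 1.
Sum = 1·[12 + 17 + 22 + 27 + 32 + 37 + 42] = 189.

189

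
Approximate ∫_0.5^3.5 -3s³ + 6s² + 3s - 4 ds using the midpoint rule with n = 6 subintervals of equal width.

-20.25

Δs = (3.5 − 0.5)/6 = 0.5.
Midpoints: 0.75, 1.25, 1.75, 2.25, 2.75, 3.25.
f(0.75) = 0.359375, f(1.25) = 3.265625, f(1.75) = 3.546875, f(2.25) = -1.046875, f(2.75) = -12.765625, f(3.25) = -33.859375.
Sum = Δs · [f(0.75) + f(1.25) + f(1.75) + ...].
Sum = -20.25.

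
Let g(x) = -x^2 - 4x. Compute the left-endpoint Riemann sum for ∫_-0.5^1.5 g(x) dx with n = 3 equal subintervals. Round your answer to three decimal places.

Δx = (1.5 − (-0.5))/3 = 2/3.
Left endpoints: -0.5, 1/6, 5/6.
g(-0.5) = 1.75, g(1/6) = -25/36, g(5/6) = -145/36.
Sum = Δx · [g(-0.5) + g(1/6) + g(5/6)].
Sum ≈ -1.981.

-1.981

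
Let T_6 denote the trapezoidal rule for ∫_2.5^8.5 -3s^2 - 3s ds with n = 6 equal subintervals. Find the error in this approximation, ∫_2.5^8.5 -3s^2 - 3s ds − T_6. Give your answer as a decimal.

3

Exact integral: ∫_2.5^8.5 f(s) ds = -697.5.
T_6 = -700.5.
Error = -697.5 − (-700.5) = 3.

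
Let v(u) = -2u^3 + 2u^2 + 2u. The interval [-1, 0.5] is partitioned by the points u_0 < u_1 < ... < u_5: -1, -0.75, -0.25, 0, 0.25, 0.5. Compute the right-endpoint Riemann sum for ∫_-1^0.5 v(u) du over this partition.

Subinterval widths: 0.25, 0.5, 0.25, 0.25, 0.25.
Right endpoints: -0.75, -0.25, 0, 0.25, 0.5.
v(-0.75) = 0.46875, v(-0.25) = -0.34375, v(0) = 0, v(0.25) = 0.59375, v(0.5) = 1.25.
Sum = Σ Δu_i · v(u_i).
Sum = 0.40625.

0.40625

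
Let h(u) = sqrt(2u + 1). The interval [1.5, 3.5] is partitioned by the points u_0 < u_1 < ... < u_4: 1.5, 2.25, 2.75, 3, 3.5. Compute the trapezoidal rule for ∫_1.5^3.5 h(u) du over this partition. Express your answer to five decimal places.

4.87108

Subinterval widths: 0.75, 0.5, 0.25, 0.5.
h(1.5) ≈ 2.00000, h(2.25) ≈ 2.34521, h(2.75) ≈ 2.54951, h(3) ≈ 2.64575, h(3.5) ≈ 2.82843.
On each subinterval the trapezoid contributes (Δu_i/2)·[h(u_{i-1}) + h(u_i)].
Sum ≈ 4.87108.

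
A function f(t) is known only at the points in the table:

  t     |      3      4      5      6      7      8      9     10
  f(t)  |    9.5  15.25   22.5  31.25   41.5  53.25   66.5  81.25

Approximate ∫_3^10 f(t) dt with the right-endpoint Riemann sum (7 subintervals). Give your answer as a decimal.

311.5

Δt = 1.
Sum = 1·[15.25 + 22.5 + 31.25 + 41.5 + 53.25 + 66.5 + 81.25] = 311.5.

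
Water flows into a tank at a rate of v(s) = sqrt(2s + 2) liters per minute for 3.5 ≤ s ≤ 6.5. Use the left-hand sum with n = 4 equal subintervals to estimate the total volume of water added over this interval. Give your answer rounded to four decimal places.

Δs = (6.5 − 3.5)/4 = 0.75.
Left endpoints: 3.5, 4.25, 5, 5.75.
v(3.5) ≈ 3.0000, v(4.25) ≈ 3.2404, v(5) ≈ 3.4641, v(5.75) ≈ 3.6742.
Sum = Δs · [v(3.5) + v(4.25) + v(5) + v(5.75)].
Sum ≈ 10.0340.

10.0340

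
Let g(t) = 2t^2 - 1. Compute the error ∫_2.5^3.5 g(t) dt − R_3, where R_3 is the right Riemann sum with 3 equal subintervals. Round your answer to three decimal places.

Exact integral: ∫_2.5^3.5 g(t) dt ≈ 17.16667.
R_3 ≈ 19.20370.
Error ≈ 17.16667 − 19.20370 ≈ -2.037.

-2.037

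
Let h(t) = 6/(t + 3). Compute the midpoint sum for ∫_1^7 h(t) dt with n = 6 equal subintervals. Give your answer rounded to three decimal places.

Δt = (7 − 1)/6 = 1.
Midpoints: 1.5, 2.5, 3.5, 4.5, 5.5, 6.5.
h(1.5) = 4/3, h(2.5) = 12/11, h(3.5) = 12/13, h(4.5) = 0.8, h(5.5) = 12/17, h(6.5) = 12/19.
Sum = Δt · [h(1.5) + h(2.5) + h(3.5) + ...].
Sum ≈ 5.485.

5.485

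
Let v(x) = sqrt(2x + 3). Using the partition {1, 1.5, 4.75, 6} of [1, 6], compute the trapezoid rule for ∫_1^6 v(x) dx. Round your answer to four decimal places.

15.5274

Subinterval widths: 0.5, 3.25, 1.25.
v(1) ≈ 2.2361, v(1.5) ≈ 2.4495, v(4.75) ≈ 3.5355, v(6) ≈ 3.8730.
On each subinterval the trapezoid contributes (Δx_i/2)·[v(x_{i-1}) + v(x_i)].
Sum ≈ 15.5274.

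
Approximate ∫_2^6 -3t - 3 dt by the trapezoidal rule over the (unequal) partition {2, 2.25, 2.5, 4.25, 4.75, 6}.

-60

Subinterval widths: 0.25, 0.25, 1.75, 0.5, 1.25.
f(2) = -9, f(2.25) = -9.75, f(2.5) = -10.5, f(4.25) = -15.75, f(4.75) = -17.25, f(6) = -21.
On each subinterval the trapezoid contributes (Δt_i/2)·[f(t_{i-1}) + f(t_i)].
Sum = -60.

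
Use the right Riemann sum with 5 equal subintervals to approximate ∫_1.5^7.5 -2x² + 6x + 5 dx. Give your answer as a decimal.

-133.08

Δx = (7.5 − 1.5)/5 = 1.2.
Right endpoints: 2.7, 3.9, 5.1, 6.3, 7.5.
f(2.7) = 6.62, f(3.9) = -2.02, f(5.1) = -16.42, f(6.3) = -36.58, f(7.5) = -62.5.
Sum = Δx · [f(2.7) + f(3.9) + f(5.1) + f(6.3) + f(7.5)].
Sum = -133.08.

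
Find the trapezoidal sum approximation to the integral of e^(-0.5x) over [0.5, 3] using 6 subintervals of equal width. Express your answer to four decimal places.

Δx = (3 − 0.5)/6 = 5/12.
f(0.5) ≈ 0.7788, f(11/12) ≈ 0.6323, f(4/3) ≈ 0.5134, f(1.75) ≈ 0.4169, f(13/6) ≈ 0.3385, f(31/12) ≈ 0.2748, f(3) ≈ 0.2231.
T_6 = (Δx/2)·[f(x_0) + 2f(x_1) + ... + 2f(x_{5}) + f(x_6)].
Sum ≈ 1.1154.

1.1154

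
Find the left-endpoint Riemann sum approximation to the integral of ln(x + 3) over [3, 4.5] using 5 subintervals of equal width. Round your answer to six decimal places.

2.827494

Δx = (4.5 − 3)/5 = 0.3.
Left endpoints: 3, 3.3, 3.6, 3.9, 4.2.
f(3) ≈ 1.791759, f(3.3) ≈ 1.840550, f(3.6) ≈ 1.887070, f(3.9) ≈ 1.931521, f(4.2) ≈ 1.974081.
Sum = Δx · [f(3) + f(3.3) + f(3.6) + f(3.9) + f(4.2)].
Sum ≈ 2.827494.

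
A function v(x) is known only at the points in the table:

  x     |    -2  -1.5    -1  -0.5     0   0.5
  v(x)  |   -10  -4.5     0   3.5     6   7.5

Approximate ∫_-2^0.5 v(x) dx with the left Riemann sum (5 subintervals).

-2.5

Δx = 0.5.
Sum = 0.5·[(-10) + (-4.5) + 0 + 3.5 + 6] = -2.5.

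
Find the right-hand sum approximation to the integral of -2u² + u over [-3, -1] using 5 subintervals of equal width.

Δu = (-1 − (-3))/5 = 0.4.
Right endpoints: -2.6, -2.2, -1.8, -1.4, -1.
f(-2.6) = -16.12, f(-2.2) = -11.88, f(-1.8) = -8.28, f(-1.4) = -5.32, f(-1) = -3.
Sum = Δu · [f(-2.6) + f(-2.2) + f(-1.8) + f(-1.4) + f(-1)].
Sum = -17.84.

-17.84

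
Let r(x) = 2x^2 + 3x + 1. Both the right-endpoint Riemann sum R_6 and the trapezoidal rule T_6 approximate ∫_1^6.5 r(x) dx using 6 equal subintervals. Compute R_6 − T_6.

45.375

R_6 ≈ 296.707176.
T_6 ≈ 251.332176.
R_6 − T_6 = 45.375.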